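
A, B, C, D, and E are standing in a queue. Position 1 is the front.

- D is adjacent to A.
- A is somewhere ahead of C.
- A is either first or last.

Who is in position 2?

With clues 1–2, C is ruled out for position 2.
With clues 1–3, A, B, and E are ruled out for position 2.
So position 2 is D.

D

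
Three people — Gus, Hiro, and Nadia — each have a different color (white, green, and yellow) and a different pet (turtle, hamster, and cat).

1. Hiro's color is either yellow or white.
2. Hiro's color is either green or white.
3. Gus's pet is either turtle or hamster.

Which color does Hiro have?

Clue 1 rules out green for Hiro's color.
With clues 1–2, yellow is impossible for Hiro's color.
That leaves white.

white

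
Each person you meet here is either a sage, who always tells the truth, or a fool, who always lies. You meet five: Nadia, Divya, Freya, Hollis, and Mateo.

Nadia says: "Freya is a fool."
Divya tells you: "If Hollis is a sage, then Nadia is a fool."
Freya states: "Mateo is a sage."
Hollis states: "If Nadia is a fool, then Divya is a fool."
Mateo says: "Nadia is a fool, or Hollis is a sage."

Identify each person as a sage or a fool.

Consider Nadia. Suppose Nadia is a sage.
Then no assignment of the remaining roles makes every statement match its speaker's type — contradiction.
So Nadia is a fool.
With that fixed, Divya's statement is true, so Divya is a sage.
With that fixed, Hollis's statement is false, so Hollis is a fool.
With that fixed, Mateo's statement is true, so Mateo is a sage.
With that fixed, Freya's statement is true, so Freya is a sage.

Nadia: fool, Divya: sage, Freya: sage, Hollis: fool, Mateo: sage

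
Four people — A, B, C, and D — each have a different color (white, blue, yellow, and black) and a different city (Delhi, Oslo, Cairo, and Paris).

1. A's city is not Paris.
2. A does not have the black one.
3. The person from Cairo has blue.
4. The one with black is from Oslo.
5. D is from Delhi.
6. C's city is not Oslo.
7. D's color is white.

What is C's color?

yellow

With clues 1–5, blue is impossible for C's color.
With clues 1–6, black is impossible for C's color.
With clues 1–7, white is impossible for C's color.
That leaves yellow.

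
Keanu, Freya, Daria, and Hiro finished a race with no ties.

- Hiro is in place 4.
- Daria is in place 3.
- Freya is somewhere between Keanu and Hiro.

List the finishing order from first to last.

Keanu, Freya, Daria, Hiro

From clue 1: Hiro → place 4.
From clues 1–2: Daria → place 3.
From clues 1–3: Keanu → place 1, Freya → place 2.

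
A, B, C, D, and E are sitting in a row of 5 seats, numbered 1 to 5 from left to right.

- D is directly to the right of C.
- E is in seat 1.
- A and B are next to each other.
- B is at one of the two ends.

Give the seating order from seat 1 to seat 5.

From clue 1: C is in {1,2,3,4}.
From clues 1–2: E → seat 1.
From clues 1–3: C is in {2,4}.
From clues 1–4: C → seat 2, D → seat 3, A → seat 4, B → seat 5.

E, C, D, A, B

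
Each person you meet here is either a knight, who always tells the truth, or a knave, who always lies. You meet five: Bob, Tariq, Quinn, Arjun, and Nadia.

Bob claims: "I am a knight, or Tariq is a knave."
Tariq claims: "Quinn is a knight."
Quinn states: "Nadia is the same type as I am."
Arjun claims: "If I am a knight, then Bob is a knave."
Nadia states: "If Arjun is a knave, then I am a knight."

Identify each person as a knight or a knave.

Bob: knave, Tariq: knight, Quinn: knight, Arjun: knight, Nadia: knight

Consider Bob. Suppose Bob is a knight.
Then whichever role Arjun has, Arjun's statement has the wrong truth value — contradiction.
So Bob is a knave.
With that fixed, Arjun's statement is true, so Arjun is a knight.
With that fixed, Nadia's statement is true, so Nadia is a knight.
Consider Tariq. Suppose Tariq is a knave.
Then Bob's statement comes out true, contradicting Bob being a knave.
So Tariq is a knight.
Consider Quinn. Suppose Quinn is a knave.
Then Tariq's statement comes out false, contradicting Tariq being a knight.
So Quinn is a knight.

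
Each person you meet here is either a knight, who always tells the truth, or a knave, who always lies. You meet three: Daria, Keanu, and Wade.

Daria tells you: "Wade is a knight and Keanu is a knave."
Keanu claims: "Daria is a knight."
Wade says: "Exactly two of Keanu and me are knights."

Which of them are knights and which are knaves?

Consider Daria. Suppose Daria is a knight.
Then no assignment of the remaining roles makes every statement match its speaker's type — contradiction.
So Daria is a knave.
With that fixed, Keanu's statement is false, so Keanu is a knave.
With that fixed, Wade's statement is false, so Wade is a knave.

Daria: knave, Keanu: knave, Wade: knave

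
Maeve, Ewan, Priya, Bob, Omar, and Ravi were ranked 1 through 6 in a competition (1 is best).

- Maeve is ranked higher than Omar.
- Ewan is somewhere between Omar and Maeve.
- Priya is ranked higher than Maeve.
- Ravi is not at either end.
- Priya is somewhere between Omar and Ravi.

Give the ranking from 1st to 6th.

Bob, Ravi, Priya, Maeve, Ewan, Omar

From clue 1: Maeve is in {1,2,3,4,5}.
From clues 1–2: Maeve is in {1,2,3,4}.
From clues 1–3: Maeve is in {2,3,4}.
From clues 1–5: Bob → rank 1, Ravi → rank 2, Priya → rank 3, Maeve → rank 4, Ewan → rank 5, Omar → rank 6.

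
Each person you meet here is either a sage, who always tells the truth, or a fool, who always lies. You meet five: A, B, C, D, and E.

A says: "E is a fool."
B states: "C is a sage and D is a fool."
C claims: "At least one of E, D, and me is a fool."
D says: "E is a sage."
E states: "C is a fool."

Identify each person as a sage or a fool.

A: sage, B: sage, C: sage, D: fool, E: fool

Consider A. Suppose A is a fool.
Then no assignment of the remaining roles makes every statement match its speaker's type — contradiction.
So A is a sage.
Consider B. Suppose B is a fool.
Then no assignment of the remaining roles makes every statement match its speaker's type — contradiction.
So B is a sage.
Consider C. Suppose C is a fool.
Then B's statement comes out false, contradicting B being a sage.
So C is a sage.
With that fixed, E's statement is false, so E is a fool.
With that fixed, D's statement is false, so D is a fool.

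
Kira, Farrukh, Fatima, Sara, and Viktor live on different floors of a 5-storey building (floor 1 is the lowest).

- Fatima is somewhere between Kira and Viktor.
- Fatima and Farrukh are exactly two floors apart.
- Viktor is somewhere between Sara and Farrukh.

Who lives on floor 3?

With clues 1–2, Farrukh is ruled out for floor 3.
With clues 1–3, Kira, Sara, and Viktor are ruled out for floor 3.
So floor 3 is Fatima.

Fatima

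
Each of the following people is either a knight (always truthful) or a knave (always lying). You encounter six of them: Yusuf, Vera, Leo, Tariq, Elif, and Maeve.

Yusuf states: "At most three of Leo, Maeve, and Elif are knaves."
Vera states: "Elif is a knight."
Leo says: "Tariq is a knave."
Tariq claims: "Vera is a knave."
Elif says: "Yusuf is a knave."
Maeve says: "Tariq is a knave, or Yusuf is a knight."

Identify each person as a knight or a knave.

Regardless of anyone's role, Yusuf's statement is true, so Yusuf is a knight.
With that fixed, Elif's statement is false, so Elif is a knave.
With that fixed, Maeve's statement is true, so Maeve is a knight.
With that fixed, Vera's statement is false, so Vera is a knave.
With that fixed, Tariq's statement is true, so Tariq is a knight.
With that fixed, Leo's statement is false, so Leo is a knave.

Yusuf: knight, Vera: knave, Leo: knave, Tariq: knight, Elif: knave, Maeve: knight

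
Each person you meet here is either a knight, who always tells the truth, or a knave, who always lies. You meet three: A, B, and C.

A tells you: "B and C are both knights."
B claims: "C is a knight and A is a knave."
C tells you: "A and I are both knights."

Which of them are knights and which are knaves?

Consider A. Suppose A is a knight.
Then no assignment of the remaining roles makes every statement match its speaker's type — contradiction.
So A is a knave.
With that fixed, C's statement is false, so C is a knave.
With that fixed, B's statement is false, so B is a knave.

A: knave, B: knave, C: knave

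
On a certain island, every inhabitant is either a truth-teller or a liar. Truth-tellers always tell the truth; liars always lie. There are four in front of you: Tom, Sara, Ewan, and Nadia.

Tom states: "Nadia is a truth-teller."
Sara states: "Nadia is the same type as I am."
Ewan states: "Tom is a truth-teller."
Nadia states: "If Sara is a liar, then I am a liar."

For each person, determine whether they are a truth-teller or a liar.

Tom: truth-teller, Sara: truth-teller, Ewan: truth-teller, Nadia: truth-teller

Consider Tom. Suppose Tom is a liar.
Then no assignment of the remaining roles makes every statement match its speaker's type — contradiction.
So Tom is a truth-teller.
With that fixed, Ewan's statement is true, so Ewan is a truth-teller.
Consider Sara. Suppose Sara is a liar.
Then whichever role Nadia has, Nadia's statement has the wrong truth value — contradiction.
So Sara is a truth-teller.
With that fixed, Nadia's statement is true, so Nadia is a truth-teller.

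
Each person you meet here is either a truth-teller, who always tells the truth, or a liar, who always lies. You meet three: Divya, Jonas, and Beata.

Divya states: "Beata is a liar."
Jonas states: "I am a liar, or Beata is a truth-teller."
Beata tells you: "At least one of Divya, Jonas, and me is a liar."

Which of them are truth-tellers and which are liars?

Divya: liar, Jonas: truth-teller, Beata: truth-teller

Consider Divya. Suppose Divya is a truth-teller.
Then no assignment of the remaining roles makes every statement match its speaker's type — contradiction.
So Divya is a liar.
With that fixed, Beata's statement is true, so Beata is a truth-teller.
With that fixed, Jonas's statement is true, so Jonas is a truth-teller.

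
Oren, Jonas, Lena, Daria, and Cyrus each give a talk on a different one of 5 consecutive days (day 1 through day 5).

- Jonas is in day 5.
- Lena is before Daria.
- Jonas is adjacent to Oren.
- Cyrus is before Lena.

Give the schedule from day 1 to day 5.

From clue 1: Jonas → day 5.
From clues 1–2: Lena is in {1,2,3}.
From clues 1–3: Oren → day 4.
From clues 1–4: Cyrus → day 1, Lena → day 2, Daria → day 3.

Cyrus, Lena, Daria, Oren, Jonas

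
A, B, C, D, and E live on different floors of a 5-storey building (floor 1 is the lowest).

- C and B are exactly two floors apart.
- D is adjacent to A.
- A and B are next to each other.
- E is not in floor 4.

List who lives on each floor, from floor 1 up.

C, E, B, A, D

From clues 1–2: E is in {2,4}.
From clues 1–3: B → floor 3.
From clues 1–4: C → floor 1, E → floor 2, A → floor 4, D → floor 5.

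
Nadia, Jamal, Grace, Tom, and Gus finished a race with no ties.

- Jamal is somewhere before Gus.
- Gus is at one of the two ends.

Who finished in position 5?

With clue 1, Jamal is ruled out for place 5.
With clues 1–2, Grace, Nadia, and Tom are ruled out for place 5.
So place 5 is Gus.

Gus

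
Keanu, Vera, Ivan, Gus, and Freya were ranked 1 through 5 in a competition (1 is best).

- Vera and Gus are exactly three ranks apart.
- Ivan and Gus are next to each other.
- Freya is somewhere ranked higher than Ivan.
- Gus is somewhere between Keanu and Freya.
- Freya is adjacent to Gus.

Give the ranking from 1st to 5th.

From clue 1: Vera is in {1,2,4,5}.
From clues 1–3: Vera is in {1,2,5}.
From clues 1–4: Ivan → rank 3.
From clues 1–5: Freya → rank 1, Gus → rank 2, Keanu → rank 4, Vera → rank 5.

Freya, Gus, Ivan, Keanu, Vera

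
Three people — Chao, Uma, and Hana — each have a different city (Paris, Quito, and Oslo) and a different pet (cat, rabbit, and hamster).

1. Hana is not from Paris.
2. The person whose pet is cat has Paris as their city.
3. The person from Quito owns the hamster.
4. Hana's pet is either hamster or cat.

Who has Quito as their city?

Hana

With clues 1–4, Chao and Uma are impossible for the one with city Quito.
That leaves Hana.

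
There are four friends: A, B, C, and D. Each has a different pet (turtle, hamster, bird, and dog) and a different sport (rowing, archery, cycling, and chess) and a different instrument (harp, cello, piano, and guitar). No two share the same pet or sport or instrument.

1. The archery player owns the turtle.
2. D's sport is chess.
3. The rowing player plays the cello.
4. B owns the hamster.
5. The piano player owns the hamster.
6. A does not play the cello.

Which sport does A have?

With clues 1–2, chess is impossible for A's sport.
With clues 1–5, cycling is impossible for A's sport.
With clues 1–6, rowing is impossible for A's sport.
That leaves archery.

archery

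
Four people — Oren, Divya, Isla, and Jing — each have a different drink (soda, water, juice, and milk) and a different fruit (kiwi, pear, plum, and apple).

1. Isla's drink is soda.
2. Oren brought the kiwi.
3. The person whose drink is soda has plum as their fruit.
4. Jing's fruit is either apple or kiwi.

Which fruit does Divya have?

pear

With clues 1–2, kiwi is impossible for Divya's fruit.
With clues 1–3, plum is impossible for Divya's fruit.
With clues 1–4, apple is impossible for Divya's fruit.
That leaves pear.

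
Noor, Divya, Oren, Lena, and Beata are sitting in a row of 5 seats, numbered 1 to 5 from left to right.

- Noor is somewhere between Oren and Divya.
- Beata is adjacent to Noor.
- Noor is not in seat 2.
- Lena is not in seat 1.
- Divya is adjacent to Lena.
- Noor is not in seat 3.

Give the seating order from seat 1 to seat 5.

Divya, Lena, Beata, Noor, Oren

From clue 1: Noor is in {2,3,4}.
From clues 1–3: Noor is in {3,4}.
From clues 1–6: Divya → seat 1, Lena → seat 2, Beata → seat 3, Noor → seat 4, Oren → seat 5.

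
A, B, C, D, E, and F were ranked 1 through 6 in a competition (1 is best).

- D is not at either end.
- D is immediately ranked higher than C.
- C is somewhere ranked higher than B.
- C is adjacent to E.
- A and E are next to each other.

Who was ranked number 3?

With clues 1–3, B is ruled out for rank 3.
With clues 1–4, A, E, and F are ruled out for rank 3.
With clues 1–5, D is ruled out for rank 3.
So rank 3 is C.

C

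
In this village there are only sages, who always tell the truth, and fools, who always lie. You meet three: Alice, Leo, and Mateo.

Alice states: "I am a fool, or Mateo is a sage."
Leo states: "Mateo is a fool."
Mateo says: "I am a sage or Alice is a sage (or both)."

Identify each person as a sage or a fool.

Alice: sage, Leo: fool, Mateo: sage

Consider Alice. Suppose Alice is a fool.
Then Alice's own statement would have to be false, but it can't be — contradiction.
So Alice is a sage.
With that fixed, Mateo's statement is true, so Mateo is a sage.
With that fixed, Leo's statement is false, so Leo is a fool.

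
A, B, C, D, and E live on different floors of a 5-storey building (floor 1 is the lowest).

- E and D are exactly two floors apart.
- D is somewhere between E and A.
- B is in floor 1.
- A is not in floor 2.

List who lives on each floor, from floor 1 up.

B, E, C, D, A

From clues 1–2: D is in {2,3,4}.
From clues 1–3: B → floor 1.
From clues 1–4: E → floor 2, C → floor 3, D → floor 4, A → floor 5.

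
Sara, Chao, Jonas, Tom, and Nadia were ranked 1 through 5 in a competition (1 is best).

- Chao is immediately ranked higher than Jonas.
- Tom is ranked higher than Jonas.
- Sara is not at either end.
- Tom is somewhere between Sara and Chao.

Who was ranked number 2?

Sara

With clues 1–2, Jonas is ruled out for rank 2.
With clues 1–4, Chao, Nadia, and Tom are ruled out for rank 2.
So rank 2 is Sara.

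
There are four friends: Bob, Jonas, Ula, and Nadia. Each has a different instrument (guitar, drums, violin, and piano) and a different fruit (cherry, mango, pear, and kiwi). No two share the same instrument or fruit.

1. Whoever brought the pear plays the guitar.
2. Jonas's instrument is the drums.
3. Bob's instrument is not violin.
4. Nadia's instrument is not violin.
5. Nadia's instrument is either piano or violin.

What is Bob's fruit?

With clues 1–5, cherry, kiwi, and mango are impossible for Bob's fruit.
That leaves pear.

pear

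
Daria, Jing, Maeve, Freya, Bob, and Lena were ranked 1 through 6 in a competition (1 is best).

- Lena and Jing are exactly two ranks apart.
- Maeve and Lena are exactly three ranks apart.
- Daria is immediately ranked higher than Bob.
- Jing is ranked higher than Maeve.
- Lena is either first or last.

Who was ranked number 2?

Freya

With clues 1–3, Lena and Maeve are ruled out for rank 2.
With clues 1–4, Daria and Jing are ruled out for rank 2.
With clues 1–5, Bob is ruled out for rank 2.
So rank 2 is Freya.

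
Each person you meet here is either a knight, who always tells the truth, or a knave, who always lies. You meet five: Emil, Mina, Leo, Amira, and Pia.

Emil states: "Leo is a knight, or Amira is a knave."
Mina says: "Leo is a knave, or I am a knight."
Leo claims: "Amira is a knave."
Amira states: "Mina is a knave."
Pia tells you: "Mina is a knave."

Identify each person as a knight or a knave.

Consider Emil. Suppose Emil is a knave.
Then no assignment of the remaining roles makes every statement match its speaker's type — contradiction.
So Emil is a knight.
Consider Mina. Suppose Mina is a knave.
Then no assignment of the remaining roles makes every statement match its speaker's type — contradiction.
So Mina is a knight.
With that fixed, Amira's statement is false, so Amira is a knave.
With that fixed, Pia's statement is false, so Pia is a knave.
With that fixed, Leo's statement is true, so Leo is a knight.

Emil: knight, Mina: knight, Leo: knight, Amira: knave, Pia: knave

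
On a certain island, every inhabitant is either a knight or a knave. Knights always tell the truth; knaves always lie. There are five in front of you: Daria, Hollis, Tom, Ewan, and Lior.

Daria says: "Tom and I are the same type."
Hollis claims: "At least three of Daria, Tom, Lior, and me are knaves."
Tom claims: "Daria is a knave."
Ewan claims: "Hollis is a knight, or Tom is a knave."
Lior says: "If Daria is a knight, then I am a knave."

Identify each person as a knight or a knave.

Consider Daria. Suppose Daria is a knight.
Then whichever role Lior has, Lior's statement has the wrong truth value — contradiction.
So Daria is a knave.
With that fixed, Tom's statement is true, so Tom is a knight.
With that fixed, Lior's statement is true, so Lior is a knight.
With that fixed, Hollis's statement is false, so Hollis is a knave.
With that fixed, Ewan's statement is false, so Ewan is a knave.

Daria: knave, Hollis: knave, Tom: knight, Ewan: knave, Lior: knight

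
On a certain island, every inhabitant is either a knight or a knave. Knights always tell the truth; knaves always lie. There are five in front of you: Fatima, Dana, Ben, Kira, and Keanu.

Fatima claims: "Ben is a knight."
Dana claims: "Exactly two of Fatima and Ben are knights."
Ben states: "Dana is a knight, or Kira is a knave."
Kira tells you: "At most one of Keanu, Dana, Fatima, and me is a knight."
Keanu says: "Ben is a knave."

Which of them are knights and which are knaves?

Fatima: knight, Dana: knight, Ben: knight, Kira: knave, Keanu: knave

Consider Fatima. Suppose Fatima is a knave.
Then no assignment of the remaining roles makes every statement match its speaker's type — contradiction.
So Fatima is a knight.
Consider Dana. Suppose Dana is a knave.
Then no assignment of the remaining roles makes every statement match its speaker's type — contradiction.
So Dana is a knight.
With that fixed, Ben's statement is true, so Ben is a knight.
With that fixed, Kira's statement is false, so Kira is a knave.
With that fixed, Keanu's statement is false, so Keanu is a knave.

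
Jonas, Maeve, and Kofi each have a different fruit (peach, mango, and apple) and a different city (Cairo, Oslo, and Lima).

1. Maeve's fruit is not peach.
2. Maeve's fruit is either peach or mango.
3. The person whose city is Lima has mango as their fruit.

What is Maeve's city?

With clues 1–3, Cairo and Oslo are impossible for Maeve's city.
That leaves Lima.

Lima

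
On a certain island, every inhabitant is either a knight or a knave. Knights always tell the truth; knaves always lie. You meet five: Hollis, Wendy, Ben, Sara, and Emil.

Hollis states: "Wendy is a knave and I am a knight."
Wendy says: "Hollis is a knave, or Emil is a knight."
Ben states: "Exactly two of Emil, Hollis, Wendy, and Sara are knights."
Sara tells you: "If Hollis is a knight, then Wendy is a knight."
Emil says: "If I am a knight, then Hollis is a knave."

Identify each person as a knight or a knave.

Hollis: knave, Wendy: knight, Ben: knave, Sara: knight, Emil: knight

Consider Hollis. Suppose Hollis is a knight.
Then whichever role Emil has, Emil's statement has the wrong truth value — contradiction.
So Hollis is a knave.
With that fixed, Wendy's statement is true, so Wendy is a knight.
With that fixed, Sara's statement is true, so Sara is a knight.
With that fixed, Emil's statement is true, so Emil is a knight.
With that fixed, Ben's statement is false, so Ben is a knave.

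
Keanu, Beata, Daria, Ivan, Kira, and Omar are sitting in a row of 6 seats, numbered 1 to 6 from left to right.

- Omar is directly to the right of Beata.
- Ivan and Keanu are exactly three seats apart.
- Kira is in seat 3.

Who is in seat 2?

With clues 1–3, Beata, Ivan, Keanu, Kira, and Omar are ruled out for seat 2.
So seat 2 is Daria.

Daria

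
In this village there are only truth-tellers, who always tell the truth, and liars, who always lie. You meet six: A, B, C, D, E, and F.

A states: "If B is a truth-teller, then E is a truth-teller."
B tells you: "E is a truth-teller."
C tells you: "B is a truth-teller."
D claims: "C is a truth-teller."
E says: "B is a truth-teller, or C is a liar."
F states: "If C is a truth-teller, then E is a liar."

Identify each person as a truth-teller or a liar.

A: truth-teller, B: truth-teller, C: truth-teller, D: truth-teller, E: truth-teller, F: liar

Consider A. Suppose A is a liar.
Then no assignment of the remaining roles makes every statement match its speaker's type — contradiction.
So A is a truth-teller.
Consider B. Suppose B is a liar.
Then no assignment of the remaining roles makes every statement match its speaker's type — contradiction.
So B is a truth-teller.
With that fixed, C's statement is true, so C is a truth-teller.
With that fixed, D's statement is true, so D is a truth-teller.
With that fixed, E's statement is true, so E is a truth-teller.
With that fixed, F's statement is false, so F is a liar.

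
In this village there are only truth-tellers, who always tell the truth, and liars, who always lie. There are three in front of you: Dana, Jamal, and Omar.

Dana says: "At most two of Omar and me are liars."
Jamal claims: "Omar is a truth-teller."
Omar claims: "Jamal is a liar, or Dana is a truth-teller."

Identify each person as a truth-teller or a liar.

Regardless of anyone's role, Dana's statement is true, so Dana is a truth-teller.
With that fixed, Omar's statement is true, so Omar is a truth-teller.
With that fixed, Jamal's statement is true, so Jamal is a truth-teller.

Dana: truth-teller, Jamal: truth-teller, Omar: truth-teller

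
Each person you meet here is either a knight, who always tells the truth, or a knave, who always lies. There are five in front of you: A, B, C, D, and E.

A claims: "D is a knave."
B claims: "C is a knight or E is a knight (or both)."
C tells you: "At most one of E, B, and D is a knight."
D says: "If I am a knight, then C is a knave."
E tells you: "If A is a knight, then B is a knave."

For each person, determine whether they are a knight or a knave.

Consider A. Suppose A is a knight.
Then no assignment of the remaining roles makes every statement match its speaker's type — contradiction.
So A is a knave.
With that fixed, E's statement is true, so E is a knight.
With that fixed, B's statement is true, so B is a knight.
With that fixed, C's statement is false, so C is a knave.
With that fixed, D's statement is true, so D is a knight.

A: knave, B: knight, C: knave, D: knight, E: knight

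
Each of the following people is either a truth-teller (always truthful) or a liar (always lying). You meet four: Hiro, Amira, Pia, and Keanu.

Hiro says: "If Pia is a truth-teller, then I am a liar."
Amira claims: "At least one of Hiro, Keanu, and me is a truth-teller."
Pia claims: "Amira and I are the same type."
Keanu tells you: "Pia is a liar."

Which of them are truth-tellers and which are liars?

Consider Hiro. Suppose Hiro is a liar.
Then Hiro's own statement would have to be false, but it can't be — contradiction.
So Hiro is a truth-teller.
With that fixed, Amira's statement is true, so Amira is a truth-teller.
Consider Pia. Suppose Pia is a truth-teller.
Then Hiro's statement comes out false, contradicting Hiro being a truth-teller.
So Pia is a liar.
With that fixed, Keanu's statement is true, so Keanu is a truth-teller.

Hiro: truth-teller, Amira: truth-teller, Pia: liar, Keanu: truth-teller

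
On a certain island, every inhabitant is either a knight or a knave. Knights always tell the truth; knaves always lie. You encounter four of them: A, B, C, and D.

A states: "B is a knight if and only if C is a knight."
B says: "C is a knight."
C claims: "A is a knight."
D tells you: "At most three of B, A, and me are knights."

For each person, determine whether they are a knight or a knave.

A: knight, B: knight, C: knight, D: knight

Regardless of anyone's role, D's statement is true, so D is a knight.
Consider A. Suppose A is a knave.
Then no assignment of the remaining roles makes every statement match its speaker's type — contradiction.
So A is a knight.
With that fixed, C's statement is true, so C is a knight.
With that fixed, B's statement is true, so B is a knight.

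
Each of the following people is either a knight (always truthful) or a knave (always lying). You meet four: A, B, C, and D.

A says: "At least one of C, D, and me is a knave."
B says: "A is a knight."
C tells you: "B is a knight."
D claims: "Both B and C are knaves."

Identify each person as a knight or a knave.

Consider A. Suppose A is a knave.
Then A's own statement would have to be false, but it can't be — contradiction.
So A is a knight.
With that fixed, B's statement is true, so B is a knight.
With that fixed, C's statement is true, so C is a knight.
With that fixed, D's statement is false, so D is a knave.

A: knight, B: knight, C: knight, D: knave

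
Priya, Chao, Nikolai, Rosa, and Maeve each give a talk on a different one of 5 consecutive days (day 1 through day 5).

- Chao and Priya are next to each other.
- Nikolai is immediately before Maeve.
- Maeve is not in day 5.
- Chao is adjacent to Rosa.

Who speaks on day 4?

Chao

With clues 1–2, Rosa is ruled out for day 4.
With clues 1–3, Nikolai is ruled out for day 4.
With clues 1–4, Maeve and Priya are ruled out for day 4.
So day 4 is Chao.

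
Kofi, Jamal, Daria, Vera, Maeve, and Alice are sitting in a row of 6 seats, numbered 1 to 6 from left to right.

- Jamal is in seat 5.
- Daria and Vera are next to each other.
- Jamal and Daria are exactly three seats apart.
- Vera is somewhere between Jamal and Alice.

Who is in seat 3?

Vera

With clue 1, Jamal is ruled out for seat 3.
With clues 1–3, Daria is ruled out for seat 3.
With clues 1–4, Alice, Kofi, and Maeve are ruled out for seat 3.
So seat 3 is Vera.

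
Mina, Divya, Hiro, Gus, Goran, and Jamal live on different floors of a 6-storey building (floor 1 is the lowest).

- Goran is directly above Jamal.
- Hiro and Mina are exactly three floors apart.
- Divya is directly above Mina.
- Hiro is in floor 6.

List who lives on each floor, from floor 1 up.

Jamal, Goran, Mina, Divya, Gus, Hiro

From clue 1: Goran is in {2,3,4,5,6}.
From clues 1–3: Mina is in {1,3,4,5}.
From clues 1–4: Jamal → floor 1, Goran → floor 2, Mina → floor 3, Divya → floor 4, Gus → floor 5, Hiro → floor 6.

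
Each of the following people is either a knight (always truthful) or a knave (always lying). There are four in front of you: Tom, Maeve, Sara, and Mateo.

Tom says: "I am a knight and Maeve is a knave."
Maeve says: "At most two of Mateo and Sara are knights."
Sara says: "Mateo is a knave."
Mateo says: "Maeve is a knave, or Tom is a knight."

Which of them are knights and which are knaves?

Regardless of anyone's role, Maeve's statement is true, so Maeve is a knight.
With that fixed, Tom's statement is false, so Tom is a knave.
With that fixed, Mateo's statement is false, so Mateo is a knave.
With that fixed, Sara's statement is true, so Sara is a knight.

Tom: knave, Maeve: knight, Sara: knight, Mateo: knave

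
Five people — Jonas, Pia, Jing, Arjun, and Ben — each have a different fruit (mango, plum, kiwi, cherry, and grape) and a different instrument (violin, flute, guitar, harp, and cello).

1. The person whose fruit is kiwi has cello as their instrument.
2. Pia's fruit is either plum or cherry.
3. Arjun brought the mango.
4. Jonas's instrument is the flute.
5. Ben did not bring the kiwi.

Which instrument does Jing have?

cello

With clues 1–4, flute is impossible for Jing's instrument.
With clues 1–5, guitar, harp, and violin are impossible for Jing's instrument.
That leaves cello.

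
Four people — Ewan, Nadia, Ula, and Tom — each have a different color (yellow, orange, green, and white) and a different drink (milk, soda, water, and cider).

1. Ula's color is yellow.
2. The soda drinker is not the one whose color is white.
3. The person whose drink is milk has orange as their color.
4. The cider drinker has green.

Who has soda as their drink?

With clues 1–4, Ewan, Nadia, and Tom are impossible for the one with drink soda.
That leaves Ula.

Ula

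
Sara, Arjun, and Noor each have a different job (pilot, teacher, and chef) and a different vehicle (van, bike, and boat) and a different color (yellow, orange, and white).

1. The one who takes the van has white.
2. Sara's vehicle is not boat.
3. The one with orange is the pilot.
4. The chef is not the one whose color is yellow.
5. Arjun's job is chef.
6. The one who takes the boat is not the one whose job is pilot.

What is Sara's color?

orange

With clues 1–5, white is impossible for Sara's color.
With clues 1–6, yellow is impossible for Sara's color.
That leaves orange.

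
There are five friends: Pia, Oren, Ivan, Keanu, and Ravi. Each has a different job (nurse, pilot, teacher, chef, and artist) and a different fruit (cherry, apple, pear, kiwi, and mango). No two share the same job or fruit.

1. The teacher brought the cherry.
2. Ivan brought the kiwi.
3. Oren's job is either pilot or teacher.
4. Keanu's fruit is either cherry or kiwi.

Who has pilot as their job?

With clues 1–4, Ivan, Keanu, Pia, and Ravi are impossible for the one with job pilot.
That leaves Oren.

Oren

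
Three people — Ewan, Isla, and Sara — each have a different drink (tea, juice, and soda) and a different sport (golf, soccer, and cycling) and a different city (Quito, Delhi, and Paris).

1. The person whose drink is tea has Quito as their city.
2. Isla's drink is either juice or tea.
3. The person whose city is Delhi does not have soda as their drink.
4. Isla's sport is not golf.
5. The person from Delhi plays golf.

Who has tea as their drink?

With clues 1–5, Ewan and Sara are impossible for the one with drink tea.
That leaves Isla.

Isla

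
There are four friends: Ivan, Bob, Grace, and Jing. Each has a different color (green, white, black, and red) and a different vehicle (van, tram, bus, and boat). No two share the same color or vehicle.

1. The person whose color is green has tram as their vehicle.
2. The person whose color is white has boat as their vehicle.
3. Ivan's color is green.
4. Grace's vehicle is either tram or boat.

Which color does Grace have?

white

With clues 1–3, green is impossible for Grace's color.
With clues 1–4, black and red are impossible for Grace's color.
That leaves white.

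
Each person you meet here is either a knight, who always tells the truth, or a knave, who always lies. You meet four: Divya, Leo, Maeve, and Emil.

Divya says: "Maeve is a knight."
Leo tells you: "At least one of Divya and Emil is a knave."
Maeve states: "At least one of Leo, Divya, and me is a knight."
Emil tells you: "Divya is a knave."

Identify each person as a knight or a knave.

Consider Divya. Suppose Divya is a knave.
Then no assignment of the remaining roles makes every statement match its speaker's type — contradiction.
So Divya is a knight.
With that fixed, Maeve's statement is true, so Maeve is a knight.
With that fixed, Emil's statement is false, so Emil is a knave.
With that fixed, Leo's statement is true, so Leo is a knight.

Divya: knight, Leo: knight, Maeve: knight, Emil: knave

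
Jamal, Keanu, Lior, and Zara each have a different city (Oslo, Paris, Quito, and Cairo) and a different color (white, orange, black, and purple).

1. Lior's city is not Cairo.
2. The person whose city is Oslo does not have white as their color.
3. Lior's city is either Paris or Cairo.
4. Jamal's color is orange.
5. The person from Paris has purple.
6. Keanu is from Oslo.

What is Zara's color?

white

With clues 1–4, orange is impossible for Zara's color.
With clues 1–5, purple is impossible for Zara's color.
With clues 1–6, black is impossible for Zara's color.
That leaves white.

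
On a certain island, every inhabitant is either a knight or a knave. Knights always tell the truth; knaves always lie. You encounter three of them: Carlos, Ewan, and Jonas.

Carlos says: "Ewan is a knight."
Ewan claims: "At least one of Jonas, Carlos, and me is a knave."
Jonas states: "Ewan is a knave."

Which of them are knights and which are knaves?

Carlos: knight, Ewan: knight, Jonas: knave

Consider Carlos. Suppose Carlos is a knave.
Then no assignment of the remaining roles makes every statement match its speaker's type — contradiction.
So Carlos is a knight.
Consider Ewan. Suppose Ewan is a knave.
Then Carlos's statement comes out false, contradicting Carlos being a knight.
So Ewan is a knight.
With that fixed, Jonas's statement is false, so Jonas is a knave.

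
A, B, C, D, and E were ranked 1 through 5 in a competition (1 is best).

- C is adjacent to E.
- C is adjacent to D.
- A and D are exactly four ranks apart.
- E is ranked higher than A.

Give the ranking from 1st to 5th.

D, C, E, B, A

From clues 1–2: C is in {2,3,4}.
From clues 1–3: E → rank 3.
From clues 1–4: D → rank 1, C → rank 2, B → rank 4, A → rank 5.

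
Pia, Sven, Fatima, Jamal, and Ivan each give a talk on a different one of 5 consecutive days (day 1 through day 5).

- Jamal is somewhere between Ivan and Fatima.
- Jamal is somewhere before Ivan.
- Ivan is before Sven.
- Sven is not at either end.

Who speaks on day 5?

With clue 1, Jamal is ruled out for day 5.
With clues 1–2, Fatima is ruled out for day 5.
With clues 1–3, Ivan is ruled out for day 5.
With clues 1–4, Sven is ruled out for day 5.
So day 5 is Pia.

Pia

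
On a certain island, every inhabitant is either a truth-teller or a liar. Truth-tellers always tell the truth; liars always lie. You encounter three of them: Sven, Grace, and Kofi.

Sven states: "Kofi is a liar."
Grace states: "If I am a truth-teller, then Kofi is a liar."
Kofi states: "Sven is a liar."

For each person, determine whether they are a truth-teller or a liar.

Consider Sven. Suppose Sven is a liar.
Then no assignment of the remaining roles makes every statement match its speaker's type — contradiction.
So Sven is a truth-teller.
With that fixed, Kofi's statement is false, so Kofi is a liar.
With that fixed, Grace's statement is true, so Grace is a truth-teller.

Sven: truth-teller, Grace: truth-teller, Kofi: liar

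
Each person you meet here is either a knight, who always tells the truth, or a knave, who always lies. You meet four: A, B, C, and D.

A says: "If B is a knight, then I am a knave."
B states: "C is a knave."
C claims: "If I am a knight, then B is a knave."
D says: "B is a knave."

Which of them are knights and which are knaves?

A: knight, B: knave, C: knight, D: knight

Consider A. Suppose A is a knave.
Then A's own statement would have to be false, but it can't be — contradiction.
So A is a knight.
Consider B. Suppose B is a knight.
Then A's statement comes out false, contradicting A being a knight.
So B is a knave.
With that fixed, C's statement is true, so C is a knight.
With that fixed, D's statement is true, so D is a knight.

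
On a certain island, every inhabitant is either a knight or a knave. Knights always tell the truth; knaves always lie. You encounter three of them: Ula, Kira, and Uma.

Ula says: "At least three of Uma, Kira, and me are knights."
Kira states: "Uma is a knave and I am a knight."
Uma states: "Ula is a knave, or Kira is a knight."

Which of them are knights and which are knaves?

Ula: knave, Kira: knave, Uma: knight

Consider Ula. Suppose Ula is a knight.
Then no assignment of the remaining roles makes every statement match its speaker's type — contradiction.
So Ula is a knave.
With that fixed, Uma's statement is true, so Uma is a knight.
With that fixed, Kira's statement is false, so Kira is a knave.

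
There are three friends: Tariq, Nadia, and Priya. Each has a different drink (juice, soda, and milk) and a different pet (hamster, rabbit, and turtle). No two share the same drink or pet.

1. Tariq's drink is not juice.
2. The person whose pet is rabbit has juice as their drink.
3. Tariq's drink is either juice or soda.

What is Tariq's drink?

soda

Clue 1 rules out juice for Tariq's drink.
With clues 1–3, milk is impossible for Tariq's drink.
That leaves soda.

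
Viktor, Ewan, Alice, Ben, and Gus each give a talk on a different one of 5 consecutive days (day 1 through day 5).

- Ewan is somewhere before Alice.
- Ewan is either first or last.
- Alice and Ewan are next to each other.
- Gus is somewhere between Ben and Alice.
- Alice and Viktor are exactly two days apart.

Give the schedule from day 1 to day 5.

From clue 1: Ewan is in {1,2,3,4}.
From clues 1–2: Ewan → day 1.
From clues 1–3: Alice → day 2.
From clues 1–4: Ben is in {4,5}.
From clues 1–5: Gus → day 3, Viktor → day 4, Ben → day 5.

Ewan, Alice, Gus, Viktor, Ben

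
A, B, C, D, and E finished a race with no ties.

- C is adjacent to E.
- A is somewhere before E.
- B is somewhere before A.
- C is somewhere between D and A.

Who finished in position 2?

With clues 1–3, C and E are ruled out for place 2.
With clues 1–4, B and D are ruled out for place 2.
So place 2 is A.

A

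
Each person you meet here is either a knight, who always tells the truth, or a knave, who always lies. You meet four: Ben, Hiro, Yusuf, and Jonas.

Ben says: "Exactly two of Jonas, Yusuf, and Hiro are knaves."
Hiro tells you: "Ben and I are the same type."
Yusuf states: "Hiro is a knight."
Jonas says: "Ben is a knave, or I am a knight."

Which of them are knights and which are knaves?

Consider Ben. Suppose Ben is a knave.
Then whichever role Hiro has, Hiro's statement has the wrong truth value — contradiction.
So Ben is a knight.
Consider Hiro. Suppose Hiro is a knight.
Then no assignment of the remaining roles makes every statement match its speaker's type — contradiction.
So Hiro is a knave.
With that fixed, Yusuf's statement is false, so Yusuf is a knave.
Consider Jonas. Suppose Jonas is a knave.
Then Ben's statement comes out false, contradicting Ben being a knight.
So Jonas is a knight.

Ben: knight, Hiro: knave, Yusuf: knave, Jonas: knight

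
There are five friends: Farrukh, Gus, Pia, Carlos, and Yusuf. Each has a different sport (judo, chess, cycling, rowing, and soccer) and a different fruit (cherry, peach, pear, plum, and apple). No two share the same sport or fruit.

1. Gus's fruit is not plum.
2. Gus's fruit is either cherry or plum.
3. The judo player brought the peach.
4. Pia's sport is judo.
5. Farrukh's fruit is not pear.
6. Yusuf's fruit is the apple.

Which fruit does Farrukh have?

With clues 1–2, cherry is impossible for Farrukh's fruit.
With clues 1–4, peach is impossible for Farrukh's fruit.
With clues 1–5, pear is impossible for Farrukh's fruit.
With clues 1–6, apple is impossible for Farrukh's fruit.
That leaves plum.

plum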